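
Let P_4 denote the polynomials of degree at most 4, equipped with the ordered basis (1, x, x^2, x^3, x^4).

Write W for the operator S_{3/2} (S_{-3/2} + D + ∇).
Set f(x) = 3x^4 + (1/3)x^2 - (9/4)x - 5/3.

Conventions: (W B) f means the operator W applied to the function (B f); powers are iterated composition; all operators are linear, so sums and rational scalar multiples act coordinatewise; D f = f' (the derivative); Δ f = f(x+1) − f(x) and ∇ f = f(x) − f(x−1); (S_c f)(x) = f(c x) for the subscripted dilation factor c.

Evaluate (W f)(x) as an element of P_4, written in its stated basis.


S_{-3/2} f = (243/16)x^4 + (3/4)x^2 + (27/8)x - 5/3
D f = 12x^3 + (2/3)x - 9/4
∇ f = 12x^3 - 18x^2 + (38/3)x - 67/12
(S_{-3/2} + D + ∇) f = (243/16)x^4 + 24x^3 - (69/4)x^2 + (401/24)x - 19/2
S_{3/2} (S_{-3/2} + D + ∇) f = (19683/256)x^4 + 81x^3 - (621/16)x^2 + (401/16)x - 19/2

the image equals g(x) = (19683/256)x^4 + 81x^3 - (621/16)x^2 + (401/16)x - 19/2


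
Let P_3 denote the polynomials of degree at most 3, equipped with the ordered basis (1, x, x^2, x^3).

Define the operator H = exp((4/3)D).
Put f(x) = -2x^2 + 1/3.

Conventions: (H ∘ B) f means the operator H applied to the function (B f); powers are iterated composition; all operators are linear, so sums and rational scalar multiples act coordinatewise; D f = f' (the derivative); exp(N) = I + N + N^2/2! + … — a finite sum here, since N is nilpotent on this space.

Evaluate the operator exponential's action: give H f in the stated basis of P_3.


order-1 term: -(16/3)x
order-2 term: -32/9
the series for exp((4/3)D) f terminates at order 2
exp((4/3)D) f = -2x^2 - (16/3)x - 29/9

g(x) = -2x^2 - (16/3)x - 29/9


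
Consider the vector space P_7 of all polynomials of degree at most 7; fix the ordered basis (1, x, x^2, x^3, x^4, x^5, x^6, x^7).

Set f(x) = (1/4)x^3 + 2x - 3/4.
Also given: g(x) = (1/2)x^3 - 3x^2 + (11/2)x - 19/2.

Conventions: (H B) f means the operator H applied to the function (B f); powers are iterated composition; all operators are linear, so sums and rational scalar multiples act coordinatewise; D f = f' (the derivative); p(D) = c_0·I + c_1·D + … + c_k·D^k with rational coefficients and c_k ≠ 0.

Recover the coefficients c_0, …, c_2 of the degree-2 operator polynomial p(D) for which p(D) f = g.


D^0 f = (1/4)x^3 + 2x - 3/4
D^1 f = (3/4)x^2 + 2
D^2 f = (3/2)x
matching coefficients of g against c_0 f + c_1 Df + … from the top degree down determines the c_i
solution: c_0 = 2, c_1 = -4, c_2 = 1

c_0 = 2, c_1 = -4, c_2 = 1


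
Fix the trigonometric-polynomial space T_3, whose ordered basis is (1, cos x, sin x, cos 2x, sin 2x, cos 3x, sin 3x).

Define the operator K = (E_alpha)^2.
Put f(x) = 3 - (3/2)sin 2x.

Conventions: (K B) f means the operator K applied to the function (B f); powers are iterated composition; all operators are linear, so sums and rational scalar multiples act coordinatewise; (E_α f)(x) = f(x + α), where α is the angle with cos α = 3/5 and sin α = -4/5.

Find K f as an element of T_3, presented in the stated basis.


E_alpha f = 3 + (36/25)cos 2x + (21/50)sin 2x
E_alpha E_alpha f = 3 - (504/625)cos 2x + (1581/1250)sin 2x

the image equals g(x) = 3 - (504/625)cos 2x + (1581/1250)sin 2x


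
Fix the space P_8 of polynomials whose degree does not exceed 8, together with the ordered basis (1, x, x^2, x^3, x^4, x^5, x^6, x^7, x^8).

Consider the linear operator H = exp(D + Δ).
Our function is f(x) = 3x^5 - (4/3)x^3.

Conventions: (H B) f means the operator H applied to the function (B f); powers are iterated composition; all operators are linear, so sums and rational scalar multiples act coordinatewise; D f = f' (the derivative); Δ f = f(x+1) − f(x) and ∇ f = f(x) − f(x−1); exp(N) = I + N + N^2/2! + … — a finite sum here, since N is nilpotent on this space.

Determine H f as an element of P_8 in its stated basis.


the result is g(x) = 3x^5 + 30x^4 + (446/3)x^3 + 442x^2 + 760x + 589

order-1 term: 30x^4 + 30x^3 + 22x^2 + 11x + 5/3
order-2 term: 120x^3 + 180x^2 + 149x + 52
order-3 term: 240x^2 + 360x + 598/3
order-4 term: 240x + 240
order-5 term: 96
the series for exp(D + Δ) f terminates at order 5
exp(D + Δ) f = 3x^5 + 30x^4 + (446/3)x^3 + 442x^2 + 760x + 589


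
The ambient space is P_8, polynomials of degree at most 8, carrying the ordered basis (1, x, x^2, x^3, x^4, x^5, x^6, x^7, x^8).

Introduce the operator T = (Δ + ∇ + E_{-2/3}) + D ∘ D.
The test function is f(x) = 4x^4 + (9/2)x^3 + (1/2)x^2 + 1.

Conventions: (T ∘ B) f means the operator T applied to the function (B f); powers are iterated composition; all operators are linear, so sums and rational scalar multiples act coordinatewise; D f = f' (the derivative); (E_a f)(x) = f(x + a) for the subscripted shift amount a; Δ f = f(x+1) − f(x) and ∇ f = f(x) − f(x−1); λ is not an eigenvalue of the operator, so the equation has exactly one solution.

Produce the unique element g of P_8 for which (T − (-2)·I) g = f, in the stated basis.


the image equals g(x) = (4/3)x^4 - (47/54)x^3 - (841/162)x^2 + (2707/729)x + 21779/6561

write g with unknown coordinates in the stated basis and equate coefficients in (T − (-2)·I) g = f
solving from the highest basis element down gives g = (4/3)x^4 - (47/54)x^3 - (841/162)x^2 + (2707/729)x + 21779/6561
check: T g = (4/3)x^4 + (337/54)x^3 + (1763/162)x^2 - (5414/729)x - 36997/6561
so T g − (-2)·g = 4x^4 + (9/2)x^3 + (1/2)x^2 + 1 = f ✓


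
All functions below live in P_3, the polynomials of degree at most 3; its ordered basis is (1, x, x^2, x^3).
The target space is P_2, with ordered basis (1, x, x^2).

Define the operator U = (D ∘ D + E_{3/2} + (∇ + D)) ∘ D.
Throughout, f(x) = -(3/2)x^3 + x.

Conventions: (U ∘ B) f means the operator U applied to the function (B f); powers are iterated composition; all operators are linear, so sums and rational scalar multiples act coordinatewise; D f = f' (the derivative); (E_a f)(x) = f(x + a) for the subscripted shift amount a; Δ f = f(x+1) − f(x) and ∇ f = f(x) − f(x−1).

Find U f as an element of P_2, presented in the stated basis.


D f = -(9/2)x^2 + 1
D D f = -9x
D D D f = -9
E_{3/2} D f = -(9/2)x^2 - (27/2)x - 73/8
∇ D f = -9x + 9/2
D D f = -9x
(∇ + D) D f = -18x + 9/2
(D ∘ D + E_{3/2} + (∇ + D)) D f = -(9/2)x^2 - (63/2)x - 109/8

the image equals g(x) = -(9/2)x^2 - (63/2)x - 109/8


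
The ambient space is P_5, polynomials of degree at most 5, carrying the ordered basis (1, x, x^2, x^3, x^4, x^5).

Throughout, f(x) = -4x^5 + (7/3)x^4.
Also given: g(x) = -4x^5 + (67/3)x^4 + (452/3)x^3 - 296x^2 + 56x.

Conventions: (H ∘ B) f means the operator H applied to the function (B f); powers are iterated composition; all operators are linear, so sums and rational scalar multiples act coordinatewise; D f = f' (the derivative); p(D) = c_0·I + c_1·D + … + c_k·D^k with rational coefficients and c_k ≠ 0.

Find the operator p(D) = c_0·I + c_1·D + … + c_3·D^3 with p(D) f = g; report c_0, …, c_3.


p(D) = I − D − 2·D^2 + D^3, i.e. c_0 = 1, c_1 = -1, c_2 = -2, c_3 = 1

D^0 f = -4x^5 + (7/3)x^4
D^1 f = -20x^4 + (28/3)x^3
D^2 f = -80x^3 + 28x^2
D^3 f = -240x^2 + 56x
matching coefficients of g against c_0 f + c_1 Df + … from the top degree down determines the c_i
solution: c_0 = 1, c_1 = -1, c_2 = -2, c_3 = 1


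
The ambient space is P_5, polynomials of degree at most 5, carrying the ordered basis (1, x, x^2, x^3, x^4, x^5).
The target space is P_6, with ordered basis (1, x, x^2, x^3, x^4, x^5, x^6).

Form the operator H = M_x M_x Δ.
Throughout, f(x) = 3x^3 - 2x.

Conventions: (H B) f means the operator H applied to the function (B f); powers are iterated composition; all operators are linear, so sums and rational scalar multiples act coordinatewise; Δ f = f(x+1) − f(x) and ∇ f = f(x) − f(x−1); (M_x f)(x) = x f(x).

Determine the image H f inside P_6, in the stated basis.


the result is g(x) = 9x^4 + 9x^3 + x^2

Δ f = 9x^2 + 9x + 1
M_x Δ f = 9x^3 + 9x^2 + x
M_x M_x Δ f = 9x^4 + 9x^3 + x^2


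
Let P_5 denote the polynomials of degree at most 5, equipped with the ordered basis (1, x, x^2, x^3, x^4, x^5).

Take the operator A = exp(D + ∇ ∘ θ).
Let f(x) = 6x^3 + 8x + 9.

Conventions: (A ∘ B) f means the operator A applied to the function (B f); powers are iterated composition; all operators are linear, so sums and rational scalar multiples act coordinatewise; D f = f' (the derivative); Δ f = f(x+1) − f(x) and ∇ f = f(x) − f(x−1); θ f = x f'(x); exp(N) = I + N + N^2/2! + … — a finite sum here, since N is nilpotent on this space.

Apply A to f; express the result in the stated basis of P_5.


g(x) = 6x^3 + 72x^2 + 170x + 61

order-1 term: 72x^2 - 54x + 34
order-2 term: 216x - 126
order-3 term: 144
the series for exp(D + ∇ ∘ θ) f terminates at order 3
exp(D + ∇ ∘ θ) f = 6x^3 + 72x^2 + 170x + 61


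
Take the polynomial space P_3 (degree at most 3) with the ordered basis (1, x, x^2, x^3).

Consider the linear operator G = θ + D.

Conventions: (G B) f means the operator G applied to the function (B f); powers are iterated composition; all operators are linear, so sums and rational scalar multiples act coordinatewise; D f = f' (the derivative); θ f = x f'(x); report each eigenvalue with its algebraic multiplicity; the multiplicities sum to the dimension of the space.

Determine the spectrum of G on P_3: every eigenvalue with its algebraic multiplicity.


image of 1: 0
image of x: x + 1
image of x^2: 2x^2 + 2x
image of x^3: 3x^3 + 3x^2
the matrix is upper triangular; its diagonal is (0, 1, 2, 3)
for a triangular matrix the eigenvalues are the diagonal entries, with algebraic multiplicity their repetition count

λ = 0 (multiplicity 1), λ = 1 (multiplicity 1), λ = 2 (multiplicity 1), λ = 3 (multiplicity 1)


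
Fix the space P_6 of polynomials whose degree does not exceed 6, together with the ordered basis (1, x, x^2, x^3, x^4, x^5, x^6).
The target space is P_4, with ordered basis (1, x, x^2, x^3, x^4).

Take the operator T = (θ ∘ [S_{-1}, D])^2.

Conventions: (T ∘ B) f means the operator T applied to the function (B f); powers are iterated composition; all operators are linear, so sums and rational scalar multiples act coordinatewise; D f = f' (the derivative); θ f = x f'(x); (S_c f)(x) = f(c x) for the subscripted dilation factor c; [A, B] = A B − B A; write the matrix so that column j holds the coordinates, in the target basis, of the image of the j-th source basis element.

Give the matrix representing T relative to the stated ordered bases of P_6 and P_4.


the matrix is [[0, 0, 0, 0, 0, 0, 0]; [0, 0, 0, -48, 0, 0, 0]; [0, 0, 0, 0, -288, 0, 0]; [0, 0, 0, 0, 0, -960, 0]; [0, 0, 0, 0, 0, 0, -2400]] (rows listed top to bottom)

image of 1: 0
image of x: 0
image of x^2: 0
image of x^3: -48x
image of x^4: -288x^2
image of x^5: -960x^3
image of x^6: -2400x^4
each image's coordinates form column j of the matrix


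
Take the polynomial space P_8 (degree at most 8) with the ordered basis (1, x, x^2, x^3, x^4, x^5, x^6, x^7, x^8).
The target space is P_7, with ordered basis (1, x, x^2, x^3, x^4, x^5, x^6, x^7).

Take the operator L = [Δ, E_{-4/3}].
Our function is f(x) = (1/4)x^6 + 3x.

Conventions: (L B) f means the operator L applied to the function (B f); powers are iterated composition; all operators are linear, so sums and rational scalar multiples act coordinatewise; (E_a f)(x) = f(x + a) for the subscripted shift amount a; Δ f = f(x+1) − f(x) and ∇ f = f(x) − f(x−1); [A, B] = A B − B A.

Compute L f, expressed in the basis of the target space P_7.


E_{-4/3} f = (1/4)x^6 - 2x^5 + (20/3)x^4 - (320/27)x^3 + (320/27)x^2 - (269/81)x - 1892/729
Δ E_{-4/3} f = (3/2)x^5 - (25/4)x^4 + (35/3)x^3 - (425/36)x^2 + (341/54)x + 517/324
Δ f = (3/2)x^5 + (15/4)x^4 + 5x^3 + (15/4)x^2 + (3/2)x + 13/4
E_{-4/3} Δ f = (3/2)x^5 - (25/4)x^4 + (35/3)x^3 - (425/36)x^2 + (341/54)x + 517/324
[Δ, E_{-4/3}] f = 0

the image equals g(x) = 0


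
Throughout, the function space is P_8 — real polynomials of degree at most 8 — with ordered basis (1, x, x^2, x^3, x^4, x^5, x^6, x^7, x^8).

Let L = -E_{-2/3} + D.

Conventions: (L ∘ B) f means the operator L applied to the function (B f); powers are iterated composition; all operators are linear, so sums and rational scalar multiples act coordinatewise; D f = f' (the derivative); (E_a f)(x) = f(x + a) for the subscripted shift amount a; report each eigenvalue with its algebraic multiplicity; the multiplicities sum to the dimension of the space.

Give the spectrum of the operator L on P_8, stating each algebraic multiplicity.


image of 1: -1
image of x: -x + 5/3
image of x^2: -x^2 + (10/3)x - 4/9
image of x^3: -x^3 + 5x^2 - (4/3)x + 8/27
image of x^4: -x^4 + (20/3)x^3 - (8/3)x^2 + (32/27)x - 16/81
image of x^5: -x^5 + (25/3)x^4 - (40/9)x^3 + (80/27)x^2 - (80/81)x + 32/243
image of x^6: -x^6 + 10x^5 - (20/3)x^4 + (160/27)x^3 - (80/27)x^2 + (64/81)x - 64/729
image of x^7: -x^7 + (35/3)x^6 - (28/3)x^5 + (280/27)x^4 - (560/81)x^3 + (224/81)x^2 - (448/729)x + 128/2187
image of x^8: -x^8 + (40/3)x^7 - (112/9)x^6 + (448/27)x^5 - (1120/81)x^4 + (1792/243)x^3 - (1792/729)x^2 + (1024/2187)x - 256/6561
the matrix is upper triangular; its diagonal is (-1, -1, -1, -1, -1, -1, -1, -1, -1)
for a triangular matrix the eigenvalues are the diagonal entries, with algebraic multiplicity their repetition count

λ = -1 (multiplicity 9)


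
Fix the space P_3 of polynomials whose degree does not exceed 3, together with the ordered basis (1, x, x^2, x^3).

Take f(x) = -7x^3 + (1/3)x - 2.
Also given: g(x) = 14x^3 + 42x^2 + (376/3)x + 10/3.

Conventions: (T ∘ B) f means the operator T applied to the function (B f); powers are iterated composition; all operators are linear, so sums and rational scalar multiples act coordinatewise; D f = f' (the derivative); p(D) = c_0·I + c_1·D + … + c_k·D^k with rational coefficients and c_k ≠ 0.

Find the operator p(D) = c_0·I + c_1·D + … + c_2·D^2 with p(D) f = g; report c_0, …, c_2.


D^0 f = -7x^3 + (1/3)x - 2
D^1 f = -21x^2 + 1/3
D^2 f = -42x
matching coefficients of g against c_0 f + c_1 Df + … from the top degree down determines the c_i
solution: c_0 = -2, c_1 = -2, c_2 = -3

c_0 = -2, c_1 = -2, c_2 = -3


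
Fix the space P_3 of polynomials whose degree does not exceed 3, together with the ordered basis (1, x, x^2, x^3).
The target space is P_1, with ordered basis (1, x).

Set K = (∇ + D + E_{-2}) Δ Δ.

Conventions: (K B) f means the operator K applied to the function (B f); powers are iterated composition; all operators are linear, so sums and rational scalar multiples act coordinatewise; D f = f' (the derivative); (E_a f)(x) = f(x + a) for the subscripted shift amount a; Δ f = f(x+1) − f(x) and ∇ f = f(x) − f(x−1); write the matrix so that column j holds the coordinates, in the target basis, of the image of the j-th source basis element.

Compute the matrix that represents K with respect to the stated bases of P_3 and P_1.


the matrix is [[0, 0, 2, 6]; [0, 0, 0, 6]] (rows listed top to bottom)

image of 1: 0
image of x: 0
image of x^2: 2
image of x^3: 6x + 6
each image's coordinates form column j of the matrix


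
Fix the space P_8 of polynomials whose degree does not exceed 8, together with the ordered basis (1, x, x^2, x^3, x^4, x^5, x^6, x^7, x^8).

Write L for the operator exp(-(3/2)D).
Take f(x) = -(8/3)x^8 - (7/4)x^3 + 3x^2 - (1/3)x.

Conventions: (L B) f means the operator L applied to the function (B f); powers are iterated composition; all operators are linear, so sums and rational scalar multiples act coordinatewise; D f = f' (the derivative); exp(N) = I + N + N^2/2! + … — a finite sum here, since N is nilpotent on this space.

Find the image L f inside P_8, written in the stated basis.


g(x) = -(8/3)x^8 + 32x^7 - 168x^6 + 504x^5 - 945x^4 + (4529/4)x^3 - (6717/8)x^2 + (16481/48)x - 883/16

order-1 term: 32x^7 + (63/8)x^2 - 9x + 1/2
order-2 term: -168x^6 - (189/16)x + 27/4
order-3 term: 504x^5 + 189/32
order-4 term: -945x^4
order-5 term: 1134x^3
order-6 term: -(1701/2)x^2
order-7 term: (729/2)x
order-8 term: -2187/32
the series for exp(-(3/2)D) f terminates at order 8
exp(-(3/2)D) f = -(8/3)x^8 + 32x^7 - 168x^6 + 504x^5 - 945x^4 + (4529/4)x^3 - (6717/8)x^2 + (16481/48)x - 883/16


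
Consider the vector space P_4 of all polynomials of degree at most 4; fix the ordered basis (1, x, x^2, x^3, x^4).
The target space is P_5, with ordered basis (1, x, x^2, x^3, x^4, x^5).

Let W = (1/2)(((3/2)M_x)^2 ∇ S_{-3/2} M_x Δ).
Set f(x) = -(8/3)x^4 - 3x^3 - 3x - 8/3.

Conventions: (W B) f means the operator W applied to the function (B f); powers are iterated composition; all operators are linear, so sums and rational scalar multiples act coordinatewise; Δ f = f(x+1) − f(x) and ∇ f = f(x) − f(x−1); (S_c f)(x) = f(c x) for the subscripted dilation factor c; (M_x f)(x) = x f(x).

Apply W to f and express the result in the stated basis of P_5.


the result is g(x) = -243x^5 + (41553/64)x^4 - (40149/64)x^3 + (14085/64)x^2

Δ f = -(32/3)x^3 - 25x^2 - (59/3)x - 26/3
M_x Δ f = -(32/3)x^4 - 25x^3 - (59/3)x^2 - (26/3)x
S_{-3/2} M_x Δ f = -54x^4 + (675/8)x^3 - (177/4)x^2 + 13x
∇ (S_{-3/2} M_x Δ) f = -216x^3 + (4617/8)x^2 - (4461/8)x + 1565/8
M_x (∇ S_{-3/2} M_x Δ) f = -216x^4 + (4617/8)x^3 - (4461/8)x^2 + (1565/8)x
((3/2)M_x) (∇ S_{-3/2} M_x Δ) f = -324x^4 + (13851/16)x^3 - (13383/16)x^2 + (4695/16)x
M_x ((3/2)M_x) (∇ S_{-3/2} M_x Δ) f = -324x^5 + (13851/16)x^4 - (13383/16)x^3 + (4695/16)x^2
((3/2)M_x) ((3/2)M_x) (∇ S_{-3/2} M_x Δ) f = -486x^5 + (41553/32)x^4 - (40149/32)x^3 + (14085/32)x^2
((1/2)(((3/2)M_x)^2 ∇ S_{-3/2} M_x Δ)) f = -243x^5 + (41553/64)x^4 - (40149/64)x^3 + (14085/64)x^2


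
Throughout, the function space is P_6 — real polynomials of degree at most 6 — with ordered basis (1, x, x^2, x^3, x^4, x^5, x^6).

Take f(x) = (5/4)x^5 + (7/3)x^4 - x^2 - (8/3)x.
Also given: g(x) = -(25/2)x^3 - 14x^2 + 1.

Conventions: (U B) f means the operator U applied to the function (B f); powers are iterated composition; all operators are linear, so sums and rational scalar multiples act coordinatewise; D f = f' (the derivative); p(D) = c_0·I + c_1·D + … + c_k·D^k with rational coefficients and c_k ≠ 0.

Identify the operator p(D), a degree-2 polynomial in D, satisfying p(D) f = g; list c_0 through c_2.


D^0 f = (5/4)x^5 + (7/3)x^4 - x^2 - (8/3)x
D^1 f = (25/4)x^4 + (28/3)x^3 - 2x - 8/3
D^2 f = 25x^3 + 28x^2 - 2
matching coefficients of g against c_0 f + c_1 Df + … from the top degree down determines the c_i
solution: c_0 = 0, c_1 = 0, c_2 = -1/2

p(D) = -(1/2)·D^2, i.e. c_0 = 0, c_1 = 0, c_2 = -1/2


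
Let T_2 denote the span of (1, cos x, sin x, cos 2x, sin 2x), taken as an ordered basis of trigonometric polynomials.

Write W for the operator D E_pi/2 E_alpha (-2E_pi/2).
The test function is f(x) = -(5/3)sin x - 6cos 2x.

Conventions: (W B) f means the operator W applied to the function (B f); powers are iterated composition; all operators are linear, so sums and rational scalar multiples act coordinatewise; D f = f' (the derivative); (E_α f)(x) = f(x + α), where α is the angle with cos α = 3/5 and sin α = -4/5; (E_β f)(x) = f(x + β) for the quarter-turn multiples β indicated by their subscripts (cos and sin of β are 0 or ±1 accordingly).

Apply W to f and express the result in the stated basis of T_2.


E_pi/2 f = -(5/3)cos x + 6cos 2x
(-2E_pi/2) f = (10/3)cos x - 12cos 2x
E_alpha (-2E_pi/2) f = 2cos x + (8/3)sin x + (84/25)cos 2x - (288/25)sin 2x
E_pi/2 E_alpha (-2E_pi/2) f = (8/3)cos x - 2sin x - (84/25)cos 2x + (288/25)sin 2x
D (E_pi/2 E_alpha) (-2E_pi/2) f = -2cos x - (8/3)sin x + (576/25)cos 2x + (168/25)sin 2x

the image equals g(x) = -2cos x - (8/3)sin x + (576/25)cos 2x + (168/25)sin 2x


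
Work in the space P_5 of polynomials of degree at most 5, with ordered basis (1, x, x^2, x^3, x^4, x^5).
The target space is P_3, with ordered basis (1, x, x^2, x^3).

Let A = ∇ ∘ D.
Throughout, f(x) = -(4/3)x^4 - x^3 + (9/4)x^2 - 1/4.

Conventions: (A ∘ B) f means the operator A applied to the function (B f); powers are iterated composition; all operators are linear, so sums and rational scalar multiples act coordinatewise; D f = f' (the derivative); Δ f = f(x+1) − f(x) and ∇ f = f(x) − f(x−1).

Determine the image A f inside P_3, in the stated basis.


D f = -(16/3)x^3 - 3x^2 + (9/2)x
∇ D f = -16x^2 + 10x + 13/6

the result is g(x) = -16x^2 + 10x + 13/6


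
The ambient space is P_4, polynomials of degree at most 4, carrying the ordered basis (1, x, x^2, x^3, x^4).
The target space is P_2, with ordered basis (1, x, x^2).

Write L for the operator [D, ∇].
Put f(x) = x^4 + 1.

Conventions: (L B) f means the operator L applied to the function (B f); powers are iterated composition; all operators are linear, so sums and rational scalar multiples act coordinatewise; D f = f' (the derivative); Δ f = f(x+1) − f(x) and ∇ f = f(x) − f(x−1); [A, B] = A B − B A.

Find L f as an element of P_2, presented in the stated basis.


the result is g(x) = 0

∇ f = 4x^3 - 6x^2 + 4x - 1
D ∇ f = 12x^2 - 12x + 4
D f = 4x^3
∇ D f = 12x^2 - 12x + 4
[D, ∇] f = 0


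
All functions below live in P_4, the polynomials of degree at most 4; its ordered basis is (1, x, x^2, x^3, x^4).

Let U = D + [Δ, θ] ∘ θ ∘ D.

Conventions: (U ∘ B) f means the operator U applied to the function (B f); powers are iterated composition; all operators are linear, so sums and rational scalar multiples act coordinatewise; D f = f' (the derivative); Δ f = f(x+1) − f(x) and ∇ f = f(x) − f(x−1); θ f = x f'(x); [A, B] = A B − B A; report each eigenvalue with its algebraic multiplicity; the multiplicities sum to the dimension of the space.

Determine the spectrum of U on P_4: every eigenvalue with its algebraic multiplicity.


λ = 0 (multiplicity 5)

image of 1: 0
image of x: 1
image of x^2: 2x + 2
image of x^3: 3x^2 + 12x + 12
image of x^4: 4x^3 + 36x^2 + 72x + 36
the matrix is upper triangular; its diagonal is (0, 0, 0, 0, 0)
for a triangular matrix the eigenvalues are the diagonal entries, with algebraic multiplicity their repetition count


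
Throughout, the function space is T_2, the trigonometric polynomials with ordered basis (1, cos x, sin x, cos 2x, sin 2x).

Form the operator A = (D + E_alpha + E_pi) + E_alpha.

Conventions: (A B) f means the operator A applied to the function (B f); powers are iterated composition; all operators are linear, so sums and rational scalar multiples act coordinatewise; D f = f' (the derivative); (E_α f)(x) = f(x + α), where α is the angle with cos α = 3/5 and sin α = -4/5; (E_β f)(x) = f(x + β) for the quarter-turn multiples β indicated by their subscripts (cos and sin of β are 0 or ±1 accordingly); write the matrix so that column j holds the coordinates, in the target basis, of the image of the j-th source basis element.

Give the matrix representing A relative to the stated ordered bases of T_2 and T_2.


the matrix is [[3, 0, 0, 0, 0]; [0, 1/5, -3/5, 0, 0]; [0, 3/5, 1/5, 0, 0]; [0, 0, 0, 11/25, 2/25]; [0, 0, 0, -2/25, 11/25]] (rows listed top to bottom)

image of 1: 3
image of cos x: (1/5)cos x + (3/5)sin x
image of sin x: -(3/5)cos x + (1/5)sin x
image of cos 2x: (11/25)cos 2x - (2/25)sin 2x
image of sin 2x: (2/25)cos 2x + (11/25)sin 2x
each image's coordinates form column j of the matrix


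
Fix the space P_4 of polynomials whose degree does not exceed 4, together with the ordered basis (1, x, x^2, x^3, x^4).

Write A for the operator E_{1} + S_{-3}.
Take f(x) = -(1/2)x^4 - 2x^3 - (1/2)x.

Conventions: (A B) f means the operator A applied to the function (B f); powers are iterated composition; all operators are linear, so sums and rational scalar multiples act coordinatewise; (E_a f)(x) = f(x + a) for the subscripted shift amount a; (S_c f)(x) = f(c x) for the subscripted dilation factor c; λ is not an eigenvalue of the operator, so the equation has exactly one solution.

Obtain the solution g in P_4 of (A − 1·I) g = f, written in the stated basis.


write g with unknown coordinates in the stated basis and equate coefficients in (A − 1·I) g = f
solving from the highest basis element down gives g = -(1/162)x^4 + (160/2187)x^3 - (133/6561)x^2 + (8585/39366)x - 5212/19683
check: A g = -(41/81)x^4 - (4214/2187)x^3 - (133/6561)x^2 - (5549/19683)x - 5212/19683
so A g − 1·g = -(1/2)x^4 - 2x^3 - (1/2)x = f ✓

the result is g(x) = -(1/162)x^4 + (160/2187)x^3 - (133/6561)x^2 + (8585/39366)x - 5212/19683


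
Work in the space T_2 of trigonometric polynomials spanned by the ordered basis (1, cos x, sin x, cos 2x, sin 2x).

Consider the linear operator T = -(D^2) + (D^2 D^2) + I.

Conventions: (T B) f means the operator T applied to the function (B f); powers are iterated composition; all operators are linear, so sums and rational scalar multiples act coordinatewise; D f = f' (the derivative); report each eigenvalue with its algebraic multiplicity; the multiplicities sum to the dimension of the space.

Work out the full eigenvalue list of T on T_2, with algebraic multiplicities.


λ = 1 (multiplicity 1), λ = 3 (multiplicity 2), λ = 21 (multiplicity 2)

image of 1: 1
image of cos x: 3cos x
image of sin x: 3sin x
image of cos 2x: 21cos 2x
image of sin 2x: 21sin 2x
the matrix is diagonal; its diagonal is (1, 3, 3, 21, 21)
for a triangular matrix the eigenvalues are the diagonal entries, with algebraic multiplicity their repetition count


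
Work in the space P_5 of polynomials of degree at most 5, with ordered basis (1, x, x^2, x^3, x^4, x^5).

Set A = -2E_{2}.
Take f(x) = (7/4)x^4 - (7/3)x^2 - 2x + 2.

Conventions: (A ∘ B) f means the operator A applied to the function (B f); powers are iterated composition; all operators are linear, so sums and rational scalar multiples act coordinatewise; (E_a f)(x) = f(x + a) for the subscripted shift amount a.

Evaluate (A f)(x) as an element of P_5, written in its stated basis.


E_{2} f = (7/4)x^4 + 14x^3 + (119/3)x^2 + (134/3)x + 50/3
(-2E_{2}) f = -(7/2)x^4 - 28x^3 - (238/3)x^2 - (268/3)x - 100/3

the image equals g(x) = -(7/2)x^4 - 28x^3 - (238/3)x^2 - (268/3)x - 100/3


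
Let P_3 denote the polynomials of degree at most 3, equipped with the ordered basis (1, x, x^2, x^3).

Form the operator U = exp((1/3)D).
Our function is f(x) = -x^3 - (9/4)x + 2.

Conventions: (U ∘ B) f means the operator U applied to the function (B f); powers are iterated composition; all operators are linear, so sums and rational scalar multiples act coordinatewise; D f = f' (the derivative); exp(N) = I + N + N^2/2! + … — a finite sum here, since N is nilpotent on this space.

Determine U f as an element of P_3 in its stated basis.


the result is g(x) = -x^3 - x^2 - (31/12)x + 131/108

order-1 term: -x^2 - 3/4
order-2 term: -(1/3)x
order-3 term: -1/27
the series for exp((1/3)D) f terminates at order 3
exp((1/3)D) f = -x^3 - x^2 - (31/12)x + 131/108


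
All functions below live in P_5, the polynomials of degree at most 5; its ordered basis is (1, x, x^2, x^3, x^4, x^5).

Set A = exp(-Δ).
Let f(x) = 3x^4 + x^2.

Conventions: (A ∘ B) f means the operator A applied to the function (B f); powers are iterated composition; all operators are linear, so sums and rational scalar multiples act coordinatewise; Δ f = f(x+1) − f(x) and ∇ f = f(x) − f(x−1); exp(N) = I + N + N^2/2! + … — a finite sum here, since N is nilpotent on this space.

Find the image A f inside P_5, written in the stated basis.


the image equals g(x) = 3x^4 - 12x^3 + x^2 + 10x + 3

order-1 term: -12x^3 - 18x^2 - 14x - 4
order-2 term: 18x^2 + 36x + 22
order-3 term: -12x - 18
order-4 term: 3
the series for exp(-Δ) f terminates at order 4
exp(-Δ) f = 3x^4 - 12x^3 + x^2 + 10x + 3


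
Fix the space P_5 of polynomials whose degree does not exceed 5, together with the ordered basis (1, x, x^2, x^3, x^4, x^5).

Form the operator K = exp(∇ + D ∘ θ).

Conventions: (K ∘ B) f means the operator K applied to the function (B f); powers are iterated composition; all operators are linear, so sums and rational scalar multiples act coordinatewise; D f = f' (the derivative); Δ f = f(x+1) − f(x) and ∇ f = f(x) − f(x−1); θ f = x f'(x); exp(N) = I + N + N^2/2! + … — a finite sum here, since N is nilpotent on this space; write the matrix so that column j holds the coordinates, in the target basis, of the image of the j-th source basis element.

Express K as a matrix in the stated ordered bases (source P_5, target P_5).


the matrix is [[1, 2, 5, 16, 64, 311]; [0, 1, 6, 33, 196, 1300]; [0, 0, 1, 12, 114, 1060]; [0, 0, 0, 1, 20, 290]; [0, 0, 0, 0, 1, 30]; [0, 0, 0, 0, 0, 1]] (rows listed top to bottom)

image of 1: 1
image of x: x + 2
image of x^2: x^2 + 6x + 5
image of x^3: x^3 + 12x^2 + 33x + 16
image of x^4: x^4 + 20x^3 + 114x^2 + 196x + 64
image of x^5: x^5 + 30x^4 + 290x^3 + 1060x^2 + 1300x + 311
each image's coordinates form column j of the matrix


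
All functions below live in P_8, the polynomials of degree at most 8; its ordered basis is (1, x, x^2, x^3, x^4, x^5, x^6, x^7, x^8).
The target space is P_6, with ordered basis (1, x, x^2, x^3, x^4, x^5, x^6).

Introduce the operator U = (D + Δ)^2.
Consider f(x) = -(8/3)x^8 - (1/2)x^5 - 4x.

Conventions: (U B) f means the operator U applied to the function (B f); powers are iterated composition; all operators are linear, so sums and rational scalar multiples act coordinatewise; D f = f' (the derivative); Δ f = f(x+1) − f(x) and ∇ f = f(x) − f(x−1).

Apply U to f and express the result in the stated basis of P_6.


g(x) = -(1792/3)x^6 - 1792x^5 - (12320/3)x^4 - (18040/3)x^3 - (16756/3)x^2 - (9125/3)x - 740

D f = -(64/3)x^7 - (5/2)x^4 - 4
Δ f = -(64/3)x^7 - (224/3)x^6 - (448/3)x^5 - (1135/6)x^4 - (463/3)x^3 - (239/3)x^2 - (143/6)x - 43/6
(D + Δ) f = -(128/3)x^7 - (224/3)x^6 - (448/3)x^5 - (575/3)x^4 - (463/3)x^3 - (239/3)x^2 - (143/6)x - 67/6
D (D + Δ) f = -(896/3)x^6 - 448x^5 - (2240/3)x^4 - (2300/3)x^3 - 463x^2 - (478/3)x - 143/6
Δ (D + Δ) f = -(896/3)x^6 - 1344x^5 - 3360x^4 - (15740/3)x^3 - (15367/3)x^2 - (8647/3)x - 4297/6
(D + Δ) (D + Δ) f = -(1792/3)x^6 - 1792x^5 - (12320/3)x^4 - (18040/3)x^3 - (16756/3)x^2 - (9125/3)x - 740


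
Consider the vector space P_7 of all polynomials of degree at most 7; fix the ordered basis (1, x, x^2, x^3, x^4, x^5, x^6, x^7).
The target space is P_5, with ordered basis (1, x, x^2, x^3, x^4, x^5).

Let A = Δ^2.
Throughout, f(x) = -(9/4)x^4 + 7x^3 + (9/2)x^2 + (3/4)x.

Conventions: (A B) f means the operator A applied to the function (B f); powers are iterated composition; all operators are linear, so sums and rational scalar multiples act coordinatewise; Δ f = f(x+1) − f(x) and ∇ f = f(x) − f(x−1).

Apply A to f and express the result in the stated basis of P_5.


Δ f = -9x^3 + (15/2)x^2 + 21x + 10
Δ Δ f = -27x^2 - 12x + 39/2

g(x) = -27x^2 - 12x + 39/2


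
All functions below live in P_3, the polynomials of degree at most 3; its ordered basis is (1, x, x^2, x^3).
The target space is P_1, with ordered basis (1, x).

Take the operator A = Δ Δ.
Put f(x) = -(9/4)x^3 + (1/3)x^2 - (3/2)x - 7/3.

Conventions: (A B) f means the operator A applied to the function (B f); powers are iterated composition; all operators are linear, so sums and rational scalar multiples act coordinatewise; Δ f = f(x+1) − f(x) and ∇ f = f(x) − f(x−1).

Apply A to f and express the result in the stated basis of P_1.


the result is g(x) = -(27/2)x - 77/6

Δ f = -(27/4)x^2 - (73/12)x - 41/12
Δ Δ f = -(27/2)x - 77/6


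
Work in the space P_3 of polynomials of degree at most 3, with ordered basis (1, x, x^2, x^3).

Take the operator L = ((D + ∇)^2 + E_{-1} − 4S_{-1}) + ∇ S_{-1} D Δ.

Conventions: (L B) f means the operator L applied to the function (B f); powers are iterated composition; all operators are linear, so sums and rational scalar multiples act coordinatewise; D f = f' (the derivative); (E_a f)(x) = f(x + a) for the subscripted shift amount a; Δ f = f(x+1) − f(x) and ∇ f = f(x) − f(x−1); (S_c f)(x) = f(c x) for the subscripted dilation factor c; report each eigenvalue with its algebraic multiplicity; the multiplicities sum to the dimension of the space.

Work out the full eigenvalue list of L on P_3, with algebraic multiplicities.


image of 1: -3
image of x: 5x - 1
image of x^2: -3x^2 - 2x + 9
image of x^3: 5x^3 - 3x^2 + 27x - 19
the matrix is upper triangular; its diagonal is (-3, 5, -3, 5)
for a triangular matrix the eigenvalues are the diagonal entries, with algebraic multiplicity their repetition count

λ = -3 (multiplicity 2), λ = 5 (multiplicity 2)


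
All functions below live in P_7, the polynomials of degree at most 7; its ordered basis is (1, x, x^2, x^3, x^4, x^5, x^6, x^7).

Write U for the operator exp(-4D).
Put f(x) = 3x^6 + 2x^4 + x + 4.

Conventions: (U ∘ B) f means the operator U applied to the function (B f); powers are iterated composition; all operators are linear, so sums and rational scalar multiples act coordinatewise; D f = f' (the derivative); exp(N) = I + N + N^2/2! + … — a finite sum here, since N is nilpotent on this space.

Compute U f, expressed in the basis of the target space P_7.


order-1 term: -72x^5 - 32x^3 - 4
order-2 term: 720x^4 + 192x^2
order-3 term: -3840x^3 - 512x
order-4 term: 11520x^2 + 512
order-5 term: -18432x
order-6 term: 12288
the series for exp(-4D) f terminates at order 6
exp(-4D) f = 3x^6 - 72x^5 + 722x^4 - 3872x^3 + 11712x^2 - 18943x + 12800

the image equals g(x) = 3x^6 - 72x^5 + 722x^4 - 3872x^3 + 11712x^2 - 18943x + 12800


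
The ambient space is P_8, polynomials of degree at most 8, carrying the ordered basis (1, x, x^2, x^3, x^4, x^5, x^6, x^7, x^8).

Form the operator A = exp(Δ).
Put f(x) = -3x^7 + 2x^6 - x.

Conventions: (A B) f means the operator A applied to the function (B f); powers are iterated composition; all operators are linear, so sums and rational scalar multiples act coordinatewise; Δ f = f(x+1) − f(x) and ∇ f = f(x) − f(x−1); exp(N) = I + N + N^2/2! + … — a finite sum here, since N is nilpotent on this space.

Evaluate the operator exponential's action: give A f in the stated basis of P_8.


g(x) = -3x^7 - 19x^6 - 114x^5 - 465x^4 - 1375x^3 - 2826x^2 - 3640x - 2226

order-1 term: -21x^6 - 51x^5 - 75x^4 - 65x^3 - 33x^2 - 9x - 2
order-2 term: -63x^5 - 285x^4 - 615x^3 - 735x^2 - 471x - 127
order-3 term: -105x^4 - 590x^3 - 1395x^2 - 1590x - 723
order-4 term: -105x^3 - 600x^2 - 1245x - 920
order-5 term: -63x^2 - 303x - 390
order-6 term: -21x - 61
order-7 term: -3
the series for exp(Δ) f terminates at order 7
exp(Δ) f = -3x^7 - 19x^6 - 114x^5 - 465x^4 - 1375x^3 - 2826x^2 - 3640x - 2226


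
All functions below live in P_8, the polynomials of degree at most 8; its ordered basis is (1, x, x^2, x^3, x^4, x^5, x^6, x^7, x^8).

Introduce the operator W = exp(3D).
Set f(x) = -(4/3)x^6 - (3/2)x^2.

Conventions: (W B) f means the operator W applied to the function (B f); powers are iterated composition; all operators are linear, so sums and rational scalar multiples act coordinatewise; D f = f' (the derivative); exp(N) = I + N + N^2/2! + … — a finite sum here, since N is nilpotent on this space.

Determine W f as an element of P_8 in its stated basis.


order-1 term: -24x^5 - 9x
order-2 term: -180x^4 - 27/2
order-3 term: -720x^3
order-4 term: -1620x^2
order-5 term: -1944x
order-6 term: -972
the series for exp(3D) f terminates at order 6
exp(3D) f = -(4/3)x^6 - 24x^5 - 180x^4 - 720x^3 - (3243/2)x^2 - 1953x - 1971/2

g(x) = -(4/3)x^6 - 24x^5 - 180x^4 - 720x^3 - (3243/2)x^2 - 1953x - 1971/2


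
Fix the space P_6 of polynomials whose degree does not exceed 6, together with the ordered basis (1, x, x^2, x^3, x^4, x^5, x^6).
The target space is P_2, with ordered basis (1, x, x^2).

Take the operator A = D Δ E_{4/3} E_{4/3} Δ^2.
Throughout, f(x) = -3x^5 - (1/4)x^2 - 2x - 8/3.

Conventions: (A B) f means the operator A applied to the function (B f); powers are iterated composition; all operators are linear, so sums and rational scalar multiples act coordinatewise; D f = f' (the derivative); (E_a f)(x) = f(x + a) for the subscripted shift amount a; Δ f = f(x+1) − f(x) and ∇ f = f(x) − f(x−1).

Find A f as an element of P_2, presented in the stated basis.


Δ f = -15x^4 - 30x^3 - 30x^2 - (31/2)x - 21/4
Δ Δ f = -60x^3 - 180x^2 - 210x - 181/2
E_{4/3} Δ^2 f = -60x^3 - 420x^2 - 1010x - 14989/18
E_{4/3} E_{4/3} Δ^2 f = -60x^3 - 660x^2 - 2450x - 55229/18
Δ (E_{4/3} E_{4/3}) Δ^2 f = -180x^2 - 1500x - 3170
D Δ (E_{4/3} E_{4/3}) Δ^2 f = -360x - 1500

the image equals g(x) = -360x - 1500


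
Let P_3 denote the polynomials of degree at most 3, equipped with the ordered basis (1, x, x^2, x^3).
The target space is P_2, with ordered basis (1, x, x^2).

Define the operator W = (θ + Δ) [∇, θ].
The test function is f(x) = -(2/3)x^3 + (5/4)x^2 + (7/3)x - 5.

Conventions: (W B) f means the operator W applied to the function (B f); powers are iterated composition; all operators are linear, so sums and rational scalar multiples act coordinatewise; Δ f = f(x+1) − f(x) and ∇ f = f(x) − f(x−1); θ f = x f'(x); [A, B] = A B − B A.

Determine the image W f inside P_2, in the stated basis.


the image equals g(x) = -4x^2 + (5/2)x + 9/2

θ f = -2x^3 + (5/2)x^2 + (7/3)x
∇ θ f = -6x^2 + 11x - 13/6
∇ f = -2x^2 + (9/2)x + 5/12
θ ∇ f = -4x^2 + (9/2)x
[∇, θ] f = -2x^2 + (13/2)x - 13/6
θ [∇, θ] f = -4x^2 + (13/2)x
Δ [∇, θ] f = -4x + 9/2
(θ + Δ) [∇, θ] f = -4x^2 + (5/2)x + 9/2


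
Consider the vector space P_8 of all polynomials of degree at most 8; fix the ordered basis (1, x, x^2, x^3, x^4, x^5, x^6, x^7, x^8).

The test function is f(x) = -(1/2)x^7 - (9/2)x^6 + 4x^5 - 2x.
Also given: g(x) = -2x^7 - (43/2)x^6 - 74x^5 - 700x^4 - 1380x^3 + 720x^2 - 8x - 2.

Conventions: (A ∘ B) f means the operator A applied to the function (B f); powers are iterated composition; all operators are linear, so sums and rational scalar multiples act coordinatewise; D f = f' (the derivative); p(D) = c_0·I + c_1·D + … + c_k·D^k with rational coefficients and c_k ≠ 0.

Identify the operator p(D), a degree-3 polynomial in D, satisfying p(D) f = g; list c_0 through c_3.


p(D) = 4·I + D + 3·D^2 + 3·D^3, i.e. c_0 = 4, c_1 = 1, c_2 = 3, c_3 = 3

D^0 f = -(1/2)x^7 - (9/2)x^6 + 4x^5 - 2x
D^1 f = -(7/2)x^6 - 27x^5 + 20x^4 - 2
D^2 f = -21x^5 - 135x^4 + 80x^3
D^3 f = -105x^4 - 540x^3 + 240x^2
matching coefficients of g against c_0 f + c_1 Df + … from the top degree down determines the c_i
solution: c_0 = 4, c_1 = 1, c_2 = 3, c_3 = 3


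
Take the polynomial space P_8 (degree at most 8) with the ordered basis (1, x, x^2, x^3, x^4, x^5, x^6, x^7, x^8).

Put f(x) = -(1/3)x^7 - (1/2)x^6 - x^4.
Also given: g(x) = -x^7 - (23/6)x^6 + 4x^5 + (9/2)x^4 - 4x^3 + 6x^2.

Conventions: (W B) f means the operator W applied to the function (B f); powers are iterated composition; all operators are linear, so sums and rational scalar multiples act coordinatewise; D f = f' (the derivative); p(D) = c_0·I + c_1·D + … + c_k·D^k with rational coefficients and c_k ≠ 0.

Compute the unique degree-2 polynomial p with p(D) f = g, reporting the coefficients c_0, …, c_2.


D^0 f = -(1/3)x^7 - (1/2)x^6 - x^4
D^1 f = -(7/3)x^6 - 3x^5 - 4x^3
D^2 f = -14x^5 - 15x^4 - 12x^2
matching coefficients of g against c_0 f + c_1 Df + … from the top degree down determines the c_i
solution: c_0 = 3, c_1 = 1, c_2 = -1/2

c_0 = 3, c_1 = 1, c_2 = -1/2


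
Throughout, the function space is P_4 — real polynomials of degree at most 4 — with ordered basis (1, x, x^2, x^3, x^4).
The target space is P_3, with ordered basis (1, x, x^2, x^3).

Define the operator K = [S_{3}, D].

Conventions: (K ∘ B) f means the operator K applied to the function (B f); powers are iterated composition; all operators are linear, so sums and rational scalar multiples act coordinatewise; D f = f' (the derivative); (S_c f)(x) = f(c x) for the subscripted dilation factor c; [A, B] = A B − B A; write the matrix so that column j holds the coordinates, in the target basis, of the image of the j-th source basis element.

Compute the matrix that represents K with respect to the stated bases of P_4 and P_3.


image of 1: 0
image of x: -2
image of x^2: -12x
image of x^3: -54x^2
image of x^4: -216x^3
each image's coordinates form column j of the matrix

the matrix is [[0, -2, 0, 0, 0]; [0, 0, -12, 0, 0]; [0, 0, 0, -54, 0]; [0, 0, 0, 0, -216]] (rows listed top to bottom)
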